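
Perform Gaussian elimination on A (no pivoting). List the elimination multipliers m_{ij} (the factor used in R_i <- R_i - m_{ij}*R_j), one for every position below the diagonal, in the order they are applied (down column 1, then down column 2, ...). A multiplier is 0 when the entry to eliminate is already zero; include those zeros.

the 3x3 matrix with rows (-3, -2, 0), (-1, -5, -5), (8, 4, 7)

multipliers: 1/3, -8/3, 4/13

Forward elimination:
R2 <- R2 - (1/3)*R1:  [     0  -13/3     -5 ]
R3 <- R3 - (-8/3)*R1:  [    0  -4/3     7 ]
R3 <- R3 - (4/13)*R2:  [      0       0  111/13 ]
Multipliers (in order of application): m_{21} = 1/3, m_{31} = -8/3, m_{32} = 4/13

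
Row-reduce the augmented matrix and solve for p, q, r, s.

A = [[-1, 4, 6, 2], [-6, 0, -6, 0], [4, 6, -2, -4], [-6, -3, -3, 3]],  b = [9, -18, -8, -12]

(-1, -2, 4, -4)

Forward elimination on [A|b]:
R2 <- R2 - (6)*R1:  [   0  -24  -42  -12  -72 ]
R3 <- R3 - (-4)*R1:  [  0  22  22   4  28 ]
R4 <- R4 - (6)*R1:  [   0  -27  -39   -9  -66 ]
R3 <- R3 - (-11/12)*R2:  [     0      0  -33/2     -7    -38 ]
R4 <- R4 - (9/8)*R2:  [    0     0  33/4   9/2    15 ]
R4 <- R4 - (-1/2)*R3:  [  0   0   0   1  -4 ]
Row echelon form:
[ -1    4      6    2  |    9 ]
[  0  -24    -42  -12  |  -72 ]
[  0    0  -33/2   -7  |  -38 ]
[  0    0      0    1  |   -4 ]
Back-substitution:
s = (-4) / 1 = -4
r = (-38 - (-7)*(-4)) / (-33/2) = 4
q = (-72 - (-42)*(4) - (-12)*(-4)) / -24 = -2
p = (9 - (4)*(-2) - (6)*(4) - (2)*(-4)) / -1 = -1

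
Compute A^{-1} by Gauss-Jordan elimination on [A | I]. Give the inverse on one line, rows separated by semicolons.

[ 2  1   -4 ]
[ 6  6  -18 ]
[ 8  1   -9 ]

Gauss-Jordan on [A | I]:
R1 <- (1/2)*R1:  [   1  1/2   -2  |  1/2    0    0 ]
R2 <- R2 - (6)*R1:  [  0   3  -6  |  -3   1   0 ]
R3 <- R3 - (8)*R1:  [  0  -3   7  |  -4   0   1 ]
R2 <- (1/3)*R2:  [   0    1   -2  |   -1  1/3    0 ]
R1 <- R1 - (1/2)*R2:  [    1     0    -1  |     1  -1/6     0 ]
R3 <- R3 - (-3)*R2:  [  0   0   1  |  -7   1   1 ]
R1 <- R1 - (-1)*R3:  [   1    0    0  |   -6  5/6    1 ]
R2 <- R2 - (-2)*R3:  [   0    1    0  |  -15  7/3    2 ]
Right block of [I | A^{-1}] is the inverse:
[  -6  5/6  1 ]
[ -15  7/3  2 ]
[  -7    1  1 ]

inverse = [-6 5/6 1; -15 7/3 2; -7 1 1]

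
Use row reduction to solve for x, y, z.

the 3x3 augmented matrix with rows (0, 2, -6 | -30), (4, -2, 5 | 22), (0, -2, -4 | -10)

(-1, -3, 4)

Forward elimination on [A|b]:
R1 <-> R2   (pivot in column 1 was zero)
[ 4  -2   5   22 ]
[ 0   2  -6  -30 ]
[ 0  -2  -4  -10 ]
R3 <- R3 - (-1)*R2:  [   0    0  -10  -40 ]
Row echelon form:
[ 4  -2    5  |   22 ]
[ 0   2   -6  |  -30 ]
[ 0   0  -10  |  -40 ]
Back-substitution:
z = (-40) / -10 = 4
y = (-30 - (-6)*(4)) / 2 = -3
x = (22 - (-2)*(-3) - (5)*(4)) / 4 = -1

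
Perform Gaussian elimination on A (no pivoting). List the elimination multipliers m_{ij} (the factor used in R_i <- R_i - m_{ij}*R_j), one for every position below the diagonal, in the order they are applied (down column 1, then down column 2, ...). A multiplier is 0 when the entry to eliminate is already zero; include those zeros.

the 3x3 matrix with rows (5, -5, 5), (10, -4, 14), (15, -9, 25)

multipliers: 2, 3, 1

Forward elimination:
R2 <- R2 - (2)*R1:  [ 0  6  4 ]
R3 <- R3 - (3)*R1:  [  0   6  10 ]
R3 <- R3 - (1)*R2:  [ 0  0  6 ]
Multipliers (in order of application): m_{21} = 2, m_{31} = 3, m_{32} = 1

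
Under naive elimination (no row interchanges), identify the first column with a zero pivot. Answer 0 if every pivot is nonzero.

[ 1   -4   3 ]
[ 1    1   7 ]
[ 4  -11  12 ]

first zero-pivot column = 0

Naive forward elimination:
R2 <- R2 - (1)*R1:  [ 0  5  4 ]
R3 <- R3 - (4)*R1:  [ 0  5  0 ]
R3 <- R3 - (1)*R2:  [  0   0  -4 ]
All pivots nonzero; naive elimination completes without hitting a zero pivot.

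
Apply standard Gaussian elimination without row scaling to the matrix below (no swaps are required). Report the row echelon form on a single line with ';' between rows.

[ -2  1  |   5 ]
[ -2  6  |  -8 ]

REF = [-2 1 5; 0 5 -13]

Forward elimination:
R2 <- R2 - (1)*R1:  [   0    5  -13 ]
Row echelon form:
[ -2  1  |    5 ]
[  0  5  |  -13 ]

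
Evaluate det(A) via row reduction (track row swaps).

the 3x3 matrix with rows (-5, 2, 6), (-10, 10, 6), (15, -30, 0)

Forward elimination:
R2 <- R2 - (2)*R1:  [  0   6  -6 ]
R3 <- R3 - (-3)*R1:  [   0  -24   18 ]
R3 <- R3 - (-4)*R2:  [  0   0  -6 ]
Upper-triangular form:
[ -5  2   6 ]
[  0  6  -6 ]
[  0  0  -6 ]
det(A) = (-1)^0 * (-5) * (6) * (-6) = 180  (0 row swaps -> sign +1)

det(A) = 180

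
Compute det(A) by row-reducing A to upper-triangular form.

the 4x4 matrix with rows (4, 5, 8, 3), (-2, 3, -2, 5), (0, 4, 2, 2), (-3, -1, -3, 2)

Forward elimination:
R2 <- R2 - (-1/2)*R1:  [    0  11/2     2  13/2 ]
R4 <- R4 - (-3/4)*R1:  [    0  11/4     3  17/4 ]
R3 <- R3 - (8/11)*R2:  [      0       0    6/11  -30/11 ]
R4 <- R4 - (1/2)*R2:  [ 0  0  2  1 ]
R4 <- R4 - (11/3)*R3:  [  0   0   0  11 ]
Upper-triangular form:
[ 4     5     8       3 ]
[ 0  11/2     2    13/2 ]
[ 0     0  6/11  -30/11 ]
[ 0     0     0      11 ]
det(A) = (-1)^0 * (4) * (11/2) * (6/11) * (11) = 132  (0 row swaps -> sign +1)

det(A) = 132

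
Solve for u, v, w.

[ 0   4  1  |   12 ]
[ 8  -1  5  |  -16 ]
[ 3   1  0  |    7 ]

(1, 4, -4)

Forward elimination on [A|b]:
R1 <-> R2   (pivot in column 1 was zero)
[ 8  -1  5  -16 ]
[ 0   4  1   12 ]
[ 3   1  0    7 ]
R3 <- R3 - (3/8)*R1:  [     0   11/8  -15/8     13 ]
R3 <- R3 - (11/32)*R2:  [      0       0  -71/32    71/8 ]
Row echelon form:
[ 8  -1       5  |   -16 ]
[ 0   4       1  |    12 ]
[ 0   0  -71/32  |  71/8 ]
Back-substitution:
w = (71/8) / (-71/32) = -4
v = (12 - (1)*(-4)) / 4 = 4
u = (-16 - (-1)*(4) - (5)*(-4)) / 8 = 1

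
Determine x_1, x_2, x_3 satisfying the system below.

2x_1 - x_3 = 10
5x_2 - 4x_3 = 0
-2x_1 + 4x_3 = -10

(5, 0, 0)

Forward elimination on [A|b]:
R3 <- R3 - (-1)*R1:  [ 0  0  3  0 ]
Row echelon form:
[ 2  0  -1  |  10 ]
[ 0  5  -4  |   0 ]
[ 0  0   3  |   0 ]
Back-substitution:
x_3 = (0) / 3 = 0
x_2 = (0 - (-4)*(0)) / 5 = 0
x_1 = (10 - (-1)*(0)) / 2 = 5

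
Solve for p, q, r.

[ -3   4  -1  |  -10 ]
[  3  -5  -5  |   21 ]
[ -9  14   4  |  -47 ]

(-3, -5, -1)

Forward elimination on [A|b]:
R2 <- R2 - (-1)*R1:  [  0  -1  -6  11 ]
R3 <- R3 - (3)*R1:  [   0    2    7  -17 ]
R3 <- R3 - (-2)*R2:  [  0   0  -5   5 ]
Row echelon form:
[ -3   4  -1  |  -10 ]
[  0  -1  -6  |   11 ]
[  0   0  -5  |    5 ]
Back-substitution:
r = (5) / -5 = -1
q = (11 - (-6)*(-1)) / -1 = -5
p = (-10 - (4)*(-5) - (-1)*(-1)) / -3 = -3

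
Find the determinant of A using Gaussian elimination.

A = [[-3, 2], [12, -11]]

det(A) = 9

Forward elimination:
R2 <- R2 - (-4)*R1:  [  0  -3 ]
Upper-triangular form:
[ -3   2 ]
[  0  -3 ]
det(A) = (-1)^0 * (-3) * (-3) = 9  (0 row swaps -> sign +1)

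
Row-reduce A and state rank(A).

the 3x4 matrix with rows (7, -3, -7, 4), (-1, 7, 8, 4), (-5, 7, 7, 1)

Row reduction:
R2 <- R2 - (-1/7)*R1:  [    0  46/7     7  32/7 ]
R3 <- R3 - (-5/7)*R1:  [    0  34/7     2  27/7 ]
R3 <- R3 - (17/23)*R2:  [      0       0  -73/23   11/23 ]
Row echelon form:
[ 7    -3      -7      4 ]
[ 0  46/7       7   32/7 ]
[ 0     0  -73/23  11/23 ]
Nonzero rows / pivot columns: 3

rank(A) = 3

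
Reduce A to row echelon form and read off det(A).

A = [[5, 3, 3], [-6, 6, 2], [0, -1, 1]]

det(A) = 76

Forward elimination:
R2 <- R2 - (-6/5)*R1:  [    0  48/5  28/5 ]
R3 <- R3 - (-5/48)*R2:  [     0      0  19/12 ]
Upper-triangular form:
[ 5     3      3 ]
[ 0  48/5   28/5 ]
[ 0     0  19/12 ]
det(A) = (-1)^0 * (5) * (48/5) * (19/12) = 76  (0 row swaps -> sign +1)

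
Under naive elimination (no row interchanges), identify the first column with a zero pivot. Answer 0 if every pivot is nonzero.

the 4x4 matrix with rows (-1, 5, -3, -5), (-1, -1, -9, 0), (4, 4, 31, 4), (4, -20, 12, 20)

first zero-pivot column = 4

Naive forward elimination:
R2 <- R2 - (1)*R1:  [  0  -6  -6   5 ]
R3 <- R3 - (-4)*R1:  [   0   24   19  -16 ]
R4 <- R4 - (-4)*R1:  [ 0  0  0  0 ]
R3 <- R3 - (-4)*R2:  [  0   0  -5   4 ]
Matrix at this point:
[ -1   5  -3  -5 ]
[  0  -6  -6   5 ]
[  0   0  -5   4 ]
[  0   0   0   0 ]
Pivot entry (4,4) in the last row is zero and there are no rows below to swap with -> zero pivot in column 4 (A is singular).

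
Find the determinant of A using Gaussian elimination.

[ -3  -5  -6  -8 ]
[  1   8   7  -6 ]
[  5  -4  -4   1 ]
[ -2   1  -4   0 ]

Forward elimination:
R2 <- R2 - (-1/3)*R1:  [     0   19/3      5  -26/3 ]
R3 <- R3 - (-5/3)*R1:  [     0  -37/3    -14  -37/3 ]
R4 <- R4 - (2/3)*R1:  [    0  13/3     0  16/3 ]
R3 <- R3 - (-37/19)*R2:  [       0        0   -81/19  -555/19 ]
R4 <- R4 - (13/19)*R2:  [      0       0  -65/19  214/19 ]
R4 <- R4 - (65/81)*R3:  [      0       0       0  937/27 ]
Upper-triangular form:
[ -3    -5      -6       -8 ]
[  0  19/3       5    -26/3 ]
[  0     0  -81/19  -555/19 ]
[  0     0       0   937/27 ]
det(A) = (-1)^0 * (-3) * (19/3) * (-81/19) * (937/27) = 2811  (0 row swaps -> sign +1)

det(A) = 2811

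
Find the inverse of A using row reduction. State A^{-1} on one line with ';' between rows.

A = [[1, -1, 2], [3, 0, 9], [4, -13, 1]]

Gauss-Jordan on [A | I]:
R2 <- R2 - (3)*R1:  [  0   3   3  |  -3   1   0 ]
R3 <- R3 - (4)*R1:  [  0  -9  -7  |  -4   0   1 ]
R2 <- (1/3)*R2:  [   0    1    1  |   -1  1/3    0 ]
R1 <- R1 - (-1)*R2:  [   1    0    3  |    0  1/3    0 ]
R3 <- R3 - (-9)*R2:  [   0    0    2  |  -13    3    1 ]
R3 <- (1/2)*R3:  [     0      0      1  |  -13/2    3/2    1/2 ]
R1 <- R1 - (3)*R3:  [     1      0      0  |   39/2  -25/6   -3/2 ]
R2 <- R2 - (1)*R3:  [    0     1     0  |  11/2  -7/6  -1/2 ]
Right block of [I | A^{-1}] is the inverse:
[  39/2  -25/6  -3/2 ]
[  11/2   -7/6  -1/2 ]
[ -13/2    3/2   1/2 ]

inverse = [39/2 -25/6 -3/2; 11/2 -7/6 -1/2; -13/2 3/2 1/2]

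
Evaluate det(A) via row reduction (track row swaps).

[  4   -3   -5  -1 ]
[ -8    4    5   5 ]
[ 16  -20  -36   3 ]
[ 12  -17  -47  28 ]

Forward elimination:
R2 <- R2 - (-2)*R1:  [  0  -2  -5   3 ]
R3 <- R3 - (4)*R1:  [   0   -8  -16    7 ]
R4 <- R4 - (3)*R1:  [   0   -8  -32   31 ]
R3 <- R3 - (4)*R2:  [  0   0   4  -5 ]
R4 <- R4 - (4)*R2:  [   0    0  -12   19 ]
R4 <- R4 - (-3)*R3:  [ 0  0  0  4 ]
Upper-triangular form:
[ 4  -3  -5  -1 ]
[ 0  -2  -5   3 ]
[ 0   0   4  -5 ]
[ 0   0   0   4 ]
det(A) = (-1)^0 * (4) * (-2) * (4) * (4) = -128  (0 row swaps -> sign +1)

det(A) = -128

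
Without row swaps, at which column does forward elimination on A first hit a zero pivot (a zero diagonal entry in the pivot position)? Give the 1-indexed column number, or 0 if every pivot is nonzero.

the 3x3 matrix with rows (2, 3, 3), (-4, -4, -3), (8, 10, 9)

first zero-pivot column = 3

Naive forward elimination:
R2 <- R2 - (-2)*R1:  [ 0  2  3 ]
R3 <- R3 - (4)*R1:  [  0  -2  -3 ]
R3 <- R3 - (-1)*R2:  [ 0  0  0 ]
Matrix at this point:
[ 2  3  3 ]
[ 0  2  3 ]
[ 0  0  0 ]
Pivot entry (3,3) in the last row is zero and there are no rows below to swap with -> zero pivot in column 3 (A is singular).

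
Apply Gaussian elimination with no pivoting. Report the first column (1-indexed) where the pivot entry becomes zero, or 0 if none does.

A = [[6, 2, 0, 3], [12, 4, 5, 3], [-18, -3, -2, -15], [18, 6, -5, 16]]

Naive forward elimination:
R2 <- R2 - (2)*R1:  [  0   0   5  -3 ]
R3 <- R3 - (-3)*R1:  [  0   3  -2  -6 ]
R4 <- R4 - (3)*R1:  [  0   0  -5   7 ]
Matrix at this point:
[ 6  2   0   3 ]
[ 0  0   5  -3 ]
[ 0  3  -2  -6 ]
[ 0  0  -5   7 ]
Pivot entry (2,2) is zero but row 3 has 3 in column 2 -> naive elimination stops; a row interchange (e.g. R2 <-> R3) would be required here.

first zero-pivot column = 2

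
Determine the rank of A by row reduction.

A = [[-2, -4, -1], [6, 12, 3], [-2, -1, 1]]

rank(A) = 2

Row reduction:
R2 <- R2 - (-3)*R1:  [ 0  0  0 ]
R3 <- R3 - (1)*R1:  [ 0  3  2 ]
R2 <-> R3   (pivot in column 2 was zero)
[ -2  -4  -1 ]
[  0   3   2 ]
[  0   0   0 ]
Row echelon form:
[ -2  -4  -1 ]
[  0   3   2 ]
[  0   0   0 ]
Nonzero rows / pivot columns: 2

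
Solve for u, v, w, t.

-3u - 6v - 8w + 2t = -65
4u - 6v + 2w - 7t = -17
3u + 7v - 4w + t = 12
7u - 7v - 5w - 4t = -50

(1, 4, 5, 1)

Forward elimination on [A|b]:
R2 <- R2 - (-4/3)*R1:  [      0     -14   -26/3   -13/3  -311/3 ]
R3 <- R3 - (-1)*R1:  [   0    1  -12    3  -53 ]
R4 <- R4 - (-7/3)*R1:  [      0     -21   -71/3     2/3  -605/3 ]
R3 <- R3 - (-1/14)*R2:  [        0         0   -265/21    113/42  -2537/42 ]
R4 <- R4 - (3/2)*R2:  [      0       0   -32/3    43/6  -277/6 ]
R4 <- R4 - (224/265)*R3:  [        0         0         0  2593/530  2593/530 ]
Row echelon form:
[ -3   -6       -8         2  |       -65 ]
[  0  -14    -26/3     -13/3  |    -311/3 ]
[  0    0  -265/21    113/42  |  -2537/42 ]
[  0    0        0  2593/530  |  2593/530 ]
Back-substitution:
t = (2593/530) / (2593/530) = 1
w = (-2537/42 - (113/42)*(1)) / (-265/21) = 5
v = (-311/3 - (-26/3)*(5) - (-13/3)*(1)) / -14 = 4
u = (-65 - (-6)*(4) - (-8)*(5) - (2)*(1)) / -3 = 1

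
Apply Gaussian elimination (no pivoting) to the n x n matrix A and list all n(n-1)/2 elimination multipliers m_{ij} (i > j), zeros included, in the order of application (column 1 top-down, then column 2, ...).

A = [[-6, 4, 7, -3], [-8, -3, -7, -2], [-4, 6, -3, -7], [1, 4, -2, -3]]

Forward elimination:
R2 <- R2 - (4/3)*R1:  [     0  -25/3  -49/3      2 ]
R3 <- R3 - (2/3)*R1:  [     0   10/3  -23/3     -5 ]
R4 <- R4 - (-1/6)*R1:  [    0  14/3  -5/6  -7/2 ]
R3 <- R3 - (-2/5)*R2:  [     0      0  -71/5  -21/5 ]
R4 <- R4 - (-14/25)*R2:  [       0        0  -499/50  -119/50 ]
R4 <- R4 - (499/710)*R3:  [       0        0        0  203/355 ]
Multipliers (in order of application): m_{21} = 4/3, m_{31} = 2/3, m_{41} = -1/6, m_{32} = -2/5, m_{42} = -14/25, m_{43} = 499/710

multipliers: 4/3, 2/3, -1/6, -2/5, -14/25, 499/710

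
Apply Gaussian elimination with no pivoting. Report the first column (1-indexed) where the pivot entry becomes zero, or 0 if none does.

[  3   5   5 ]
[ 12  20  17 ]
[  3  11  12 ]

first zero-pivot column = 2

Naive forward elimination:
R2 <- R2 - (4)*R1:  [  0   0  -3 ]
R3 <- R3 - (1)*R1:  [ 0  6  7 ]
Matrix at this point:
[ 3  5   5 ]
[ 0  0  -3 ]
[ 0  6   7 ]
Pivot entry (2,2) is zero but row 3 has 6 in column 2 -> naive elimination stops; a row interchange (e.g. R2 <-> R3) would be required here.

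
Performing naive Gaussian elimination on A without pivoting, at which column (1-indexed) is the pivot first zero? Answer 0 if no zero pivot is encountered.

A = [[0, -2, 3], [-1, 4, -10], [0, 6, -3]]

first zero-pivot column = 1

Naive forward elimination:
Pivot entry (1,1) is zero but row 2 has -1 in column 1 -> naive elimination stops; a row interchange (e.g. R1 <-> R2) would be required here.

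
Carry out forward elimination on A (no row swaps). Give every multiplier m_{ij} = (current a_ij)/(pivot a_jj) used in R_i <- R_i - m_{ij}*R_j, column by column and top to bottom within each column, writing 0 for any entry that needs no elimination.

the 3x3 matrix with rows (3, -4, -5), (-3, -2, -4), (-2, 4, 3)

Forward elimination:
R2 <- R2 - (-1)*R1:  [  0  -6  -9 ]
R3 <- R3 - (-2/3)*R1:  [    0   4/3  -1/3 ]
R3 <- R3 - (-2/9)*R2:  [    0     0  -7/3 ]
Multipliers (in order of application): m_{21} = -1, m_{31} = -2/3, m_{32} = -2/9

multipliers: -1, -2/3, -2/9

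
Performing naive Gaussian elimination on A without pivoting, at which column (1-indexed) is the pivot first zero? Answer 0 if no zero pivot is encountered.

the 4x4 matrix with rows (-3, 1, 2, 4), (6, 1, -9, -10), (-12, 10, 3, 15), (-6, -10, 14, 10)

first zero-pivot column = 4

Naive forward elimination:
R2 <- R2 - (-2)*R1:  [  0   3  -5  -2 ]
R3 <- R3 - (4)*R1:  [  0   6  -5  -1 ]
R4 <- R4 - (2)*R1:  [   0  -12   10    2 ]
R3 <- R3 - (2)*R2:  [ 0  0  5  3 ]
R4 <- R4 - (-4)*R2:  [   0    0  -10   -6 ]
R4 <- R4 - (-2)*R3:  [ 0  0  0  0 ]
Matrix at this point:
[ -3  1   2   4 ]
[  0  3  -5  -2 ]
[  0  0   5   3 ]
[  0  0   0   0 ]
Pivot entry (4,4) in the last row is zero and there are no rows below to swap with -> zero pivot in column 4 (A is singular).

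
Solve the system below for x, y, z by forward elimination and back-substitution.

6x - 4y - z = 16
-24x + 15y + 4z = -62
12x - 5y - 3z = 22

Forward elimination on [A|b]:
R2 <- R2 - (-4)*R1:  [  0  -1   0   2 ]
R3 <- R3 - (2)*R1:  [   0    3   -1  -10 ]
R3 <- R3 - (-3)*R2:  [  0   0  -1  -4 ]
Row echelon form:
[ 6  -4  -1  |  16 ]
[ 0  -1   0  |   2 ]
[ 0   0  -1  |  -4 ]
Back-substitution:
z = (-4) / -1 = 4
y = (2) / -1 = -2
x = (16 - (-4)*(-2) - (-1)*(4)) / 6 = 2

(2, -2, 4)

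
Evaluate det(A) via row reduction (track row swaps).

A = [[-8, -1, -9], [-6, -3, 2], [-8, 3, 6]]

det(A) = 550

Forward elimination:
R2 <- R2 - (3/4)*R1:  [    0  -9/4  35/4 ]
R3 <- R3 - (1)*R1:  [  0   4  15 ]
R3 <- R3 - (-16/9)*R2:  [     0      0  275/9 ]
Upper-triangular form:
[ -8    -1     -9 ]
[  0  -9/4   35/4 ]
[  0     0  275/9 ]
det(A) = (-1)^0 * (-8) * (-9/4) * (275/9) = 550  (0 row swaps -> sign +1)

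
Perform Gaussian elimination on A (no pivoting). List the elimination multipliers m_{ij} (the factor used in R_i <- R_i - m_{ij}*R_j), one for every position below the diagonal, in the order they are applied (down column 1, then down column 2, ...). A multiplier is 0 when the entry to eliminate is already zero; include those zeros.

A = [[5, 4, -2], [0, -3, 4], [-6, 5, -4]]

multipliers: 0, -6/5, -49/15

Forward elimination:
R2: entry in column 1 is already 0 -> m_{21} = 0 (no row operation needed)
R3 <- R3 - (-6/5)*R1:  [     0   49/5  -32/5 ]
R3 <- R3 - (-49/15)*R2:  [    0     0  20/3 ]
Multipliers (in order of application): m_{21} = 0, m_{31} = -6/5, m_{32} = -49/15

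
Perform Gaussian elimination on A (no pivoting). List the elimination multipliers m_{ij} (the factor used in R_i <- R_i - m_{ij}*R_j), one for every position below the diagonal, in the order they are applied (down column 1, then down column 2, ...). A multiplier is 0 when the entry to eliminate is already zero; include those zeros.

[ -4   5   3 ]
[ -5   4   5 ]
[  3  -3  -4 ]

Forward elimination:
R2 <- R2 - (5/4)*R1:  [    0  -9/4   5/4 ]
R3 <- R3 - (-3/4)*R1:  [    0   3/4  -7/4 ]
R3 <- R3 - (-1/3)*R2:  [    0     0  -4/3 ]
Multipliers (in order of application): m_{21} = 5/4, m_{31} = -3/4, m_{32} = -1/3

multipliers: 5/4, -3/4, -1/3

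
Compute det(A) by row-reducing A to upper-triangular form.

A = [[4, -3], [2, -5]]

det(A) = -14

Forward elimination:
R2 <- R2 - (1/2)*R1:  [    0  -7/2 ]
Upper-triangular form:
[ 4    -3 ]
[ 0  -7/2 ]
det(A) = (-1)^0 * (4) * (-7/2) = -14  (0 row swaps -> sign +1)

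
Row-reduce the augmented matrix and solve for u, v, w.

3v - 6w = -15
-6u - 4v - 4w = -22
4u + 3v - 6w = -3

Forward elimination on [A|b]:
R1 <-> R2   (pivot in column 1 was zero)
[ -6  -4  -4  -22 ]
[  0   3  -6  -15 ]
[  4   3  -6   -3 ]
R3 <- R3 - (-2/3)*R1:  [     0    1/3  -26/3  -53/3 ]
R3 <- R3 - (1/9)*R2:  [   0    0   -8  -16 ]
Row echelon form:
[ -6  -4  -4  |  -22 ]
[  0   3  -6  |  -15 ]
[  0   0  -8  |  -16 ]
Back-substitution:
w = (-16) / -8 = 2
v = (-15 - (-6)*(2)) / 3 = -1
u = (-22 - (-4)*(-1) - (-4)*(2)) / -6 = 3

(3, -1, 2)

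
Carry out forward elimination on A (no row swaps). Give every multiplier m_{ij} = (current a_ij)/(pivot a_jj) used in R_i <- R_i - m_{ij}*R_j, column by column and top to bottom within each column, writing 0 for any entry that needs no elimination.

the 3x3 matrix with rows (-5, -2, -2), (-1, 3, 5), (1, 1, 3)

multipliers: 1/5, -1/5, 3/17

Forward elimination:
R2 <- R2 - (1/5)*R1:  [    0  17/5  27/5 ]
R3 <- R3 - (-1/5)*R1:  [    0   3/5  13/5 ]
R3 <- R3 - (3/17)*R2:  [     0      0  28/17 ]
Multipliers (in order of application): m_{21} = 1/5, m_{31} = -1/5, m_{32} = 3/17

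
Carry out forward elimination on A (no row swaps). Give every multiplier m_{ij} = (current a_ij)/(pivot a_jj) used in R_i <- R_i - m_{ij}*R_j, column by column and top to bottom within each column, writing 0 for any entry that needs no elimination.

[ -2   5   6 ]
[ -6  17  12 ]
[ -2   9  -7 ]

Forward elimination:
R2 <- R2 - (3)*R1:  [  0   2  -6 ]
R3 <- R3 - (1)*R1:  [   0    4  -13 ]
R3 <- R3 - (2)*R2:  [  0   0  -1 ]
Multipliers (in order of application): m_{21} = 3, m_{31} = 1, m_{32} = 2

multipliers: 3, 1, 2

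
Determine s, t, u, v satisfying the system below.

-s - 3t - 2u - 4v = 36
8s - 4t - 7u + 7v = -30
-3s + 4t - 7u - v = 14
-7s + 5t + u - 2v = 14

Forward elimination on [A|b]:
R2 <- R2 - (-8)*R1:  [   0  -28  -23  -25  258 ]
R3 <- R3 - (3)*R1:  [   0   13   -1   11  -94 ]
R4 <- R4 - (7)*R1:  [    0    26    15    26  -238 ]
R3 <- R3 - (-13/28)*R2:  [       0        0  -327/28   -17/28   361/14 ]
R4 <- R4 - (-13/14)*R2:  [      0       0  -89/14   39/14    11/7 ]
R4 <- R4 - (178/327)*R3:  [         0          0          0   1019/327  -4076/327 ]
Row echelon form:
[ -1   -3       -2        -4  |         36 ]
[  0  -28      -23       -25  |        258 ]
[  0    0  -327/28    -17/28  |     361/14 ]
[  0    0        0  1019/327  |  -4076/327 ]
Back-substitution:
v = (-4076/327) / (1019/327) = -4
u = (361/14 - (-17/28)*(-4)) / (-327/28) = -2
t = (258 - (-23)*(-2) - (-25)*(-4)) / -28 = -4
s = (36 - (-3)*(-4) - (-2)*(-2) - (-4)*(-4)) / -1 = -4

(-4, -4, -2, -4)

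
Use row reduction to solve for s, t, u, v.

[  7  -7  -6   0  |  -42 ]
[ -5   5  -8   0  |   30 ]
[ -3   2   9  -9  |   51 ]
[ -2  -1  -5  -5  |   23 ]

Forward elimination on [A|b]:
R2 <- R2 - (-5/7)*R1:  [     0      0  -86/7      0      0 ]
R3 <- R3 - (-3/7)*R1:  [    0    -1  45/7    -9    33 ]
R4 <- R4 - (-2/7)*R1:  [     0     -3  -47/7     -5     11 ]
R2 <-> R3   (pivot in column 2 was zero)
[ 7  -7     -6   0  -42 ]
[ 0  -1   45/7  -9   33 ]
[ 0   0  -86/7   0    0 ]
[ 0  -3  -47/7  -5   11 ]
R4 <- R4 - (3)*R2:  [   0    0  -26   22  -88 ]
R4 <- R4 - (91/43)*R3:  [   0    0    0   22  -88 ]
Row echelon form:
[ 7  -7     -6   0  |  -42 ]
[ 0  -1   45/7  -9  |   33 ]
[ 0   0  -86/7   0  |    0 ]
[ 0   0      0  22  |  -88 ]
Back-substitution:
v = (-88) / 22 = -4
u = (0) / (-86/7) = 0
t = (33 - (45/7)*(0) - (-9)*(-4)) / -1 = 3
s = (-42 - (-7)*(3) - (-6)*(0)) / 7 = -3

(-3, 3, 0, -4)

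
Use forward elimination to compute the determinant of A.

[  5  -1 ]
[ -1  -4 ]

Forward elimination:
R2 <- R2 - (-1/5)*R1:  [     0  -21/5 ]
Upper-triangular form:
[ 5     -1 ]
[ 0  -21/5 ]
det(A) = (-1)^0 * (5) * (-21/5) = -21  (0 row swaps -> sign +1)

det(A) = -21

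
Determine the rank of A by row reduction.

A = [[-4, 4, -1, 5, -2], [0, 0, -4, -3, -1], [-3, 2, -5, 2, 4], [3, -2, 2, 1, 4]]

rank(A) = 4

Row reduction:
R3 <- R3 - (3/4)*R1:  [     0     -1  -17/4   -7/4   11/2 ]
R4 <- R4 - (-3/4)*R1:  [    0     1   5/4  19/4   5/2 ]
R2 <-> R3   (pivot in column 2 was zero)
[ -4   4     -1     5    -2 ]
[  0  -1  -17/4  -7/4  11/2 ]
[  0   0     -4    -3    -1 ]
[  0   1    5/4  19/4   5/2 ]
R4 <- R4 - (-1)*R2:  [  0   0  -3   3   8 ]
R4 <- R4 - (3/4)*R3:  [    0     0     0  21/4  35/4 ]
Row echelon form:
[ -4   4     -1     5    -2 ]
[  0  -1  -17/4  -7/4  11/2 ]
[  0   0     -4    -3    -1 ]
[  0   0      0  21/4  35/4 ]
Nonzero rows / pivot columns: 4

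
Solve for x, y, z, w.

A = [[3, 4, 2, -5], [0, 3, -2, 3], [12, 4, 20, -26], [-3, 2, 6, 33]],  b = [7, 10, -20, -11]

Forward elimination on [A|b]:
R3 <- R3 - (4)*R1:  [   0  -12   12   -6  -48 ]
R4 <- R4 - (-1)*R1:  [  0   6   8  28  -4 ]
R3 <- R3 - (-4)*R2:  [  0   0   4   6  -8 ]
R4 <- R4 - (2)*R2:  [   0    0   12   22  -24 ]
R4 <- R4 - (3)*R3:  [ 0  0  0  4  0 ]
Row echelon form:
[ 3  4   2  -5  |   7 ]
[ 0  3  -2   3  |  10 ]
[ 0  0   4   6  |  -8 ]
[ 0  0   0   4  |   0 ]
Back-substitution:
w = (0) / 4 = 0
z = (-8 - (6)*(0)) / 4 = -2
y = (10 - (-2)*(-2) - (3)*(0)) / 3 = 2
x = (7 - (4)*(2) - (2)*(-2) - (-5)*(0)) / 3 = 1

(1, 2, -2, 0)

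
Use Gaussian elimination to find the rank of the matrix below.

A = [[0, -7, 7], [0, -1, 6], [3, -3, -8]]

Row reduction:
R1 <-> R3   (pivot in column 1 was zero)
[ 3  -3  -8 ]
[ 0  -1   6 ]
[ 0  -7   7 ]
R3 <- R3 - (7)*R2:  [   0    0  -35 ]
Row echelon form:
[ 3  -3   -8 ]
[ 0  -1    6 ]
[ 0   0  -35 ]
Nonzero rows / pivot columns: 3

rank(A) = 3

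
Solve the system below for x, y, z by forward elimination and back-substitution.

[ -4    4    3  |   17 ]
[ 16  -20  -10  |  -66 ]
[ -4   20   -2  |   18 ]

(-1, 1, 3)

Forward elimination on [A|b]:
R2 <- R2 - (-4)*R1:  [  0  -4   2   2 ]
R3 <- R3 - (1)*R1:  [  0  16  -5   1 ]
R3 <- R3 - (-4)*R2:  [ 0  0  3  9 ]
Row echelon form:
[ -4   4  3  |  17 ]
[  0  -4  2  |   2 ]
[  0   0  3  |   9 ]
Back-substitution:
z = (9) / 3 = 3
y = (2 - (2)*(3)) / -4 = 1
x = (17 - (4)*(1) - (3)*(3)) / -4 = -1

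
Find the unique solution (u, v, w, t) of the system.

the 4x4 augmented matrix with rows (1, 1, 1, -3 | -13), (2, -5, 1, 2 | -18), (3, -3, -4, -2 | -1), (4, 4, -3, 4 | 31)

Forward elimination on [A|b]:
R2 <- R2 - (2)*R1:  [  0  -7  -1   8   8 ]
R3 <- R3 - (3)*R1:  [  0  -6  -7   7  38 ]
R4 <- R4 - (4)*R1:  [  0   0  -7  16  83 ]
R3 <- R3 - (6/7)*R2:  [     0      0  -43/7    1/7  218/7 ]
R4 <- R4 - (49/43)*R3:  [       0        0        0   681/43  2043/43 ]
Row echelon form:
[ 1   1      1      -3  |      -13 ]
[ 0  -7     -1       8  |        8 ]
[ 0   0  -43/7     1/7  |    218/7 ]
[ 0   0      0  681/43  |  2043/43 ]
Back-substitution:
t = (2043/43) / (681/43) = 3
w = (218/7 - (1/7)*(3)) / (-43/7) = -5
v = (8 - (-1)*(-5) - (8)*(3)) / -7 = 3
u = (-13 - (1)*(3) - (1)*(-5) - (-3)*(3)) / 1 = -2

(-2, 3, -5, 3)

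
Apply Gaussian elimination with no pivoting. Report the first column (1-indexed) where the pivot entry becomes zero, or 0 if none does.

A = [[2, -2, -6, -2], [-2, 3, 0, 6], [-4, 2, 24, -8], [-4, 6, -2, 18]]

first zero-pivot column = 3

Naive forward elimination:
R2 <- R2 - (-1)*R1:  [  0   1  -6   4 ]
R3 <- R3 - (-2)*R1:  [   0   -2   12  -12 ]
R4 <- R4 - (-2)*R1:  [   0    2  -14   14 ]
R3 <- R3 - (-2)*R2:  [  0   0   0  -4 ]
R4 <- R4 - (2)*R2:  [  0   0  -2   6 ]
Matrix at this point:
[ 2  -2  -6  -2 ]
[ 0   1  -6   4 ]
[ 0   0   0  -4 ]
[ 0   0  -2   6 ]
Pivot entry (3,3) is zero but row 4 has -2 in column 3 -> naive elimination stops; a row interchange (e.g. R3 <-> R4) would be required here.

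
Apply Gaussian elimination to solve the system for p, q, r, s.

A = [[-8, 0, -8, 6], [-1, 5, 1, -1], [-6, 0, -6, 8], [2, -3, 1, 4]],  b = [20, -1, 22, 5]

Forward elimination on [A|b]:
R2 <- R2 - (1/8)*R1:  [    0     5     2  -7/4  -7/2 ]
R3 <- R3 - (3/4)*R1:  [   0    0    0  7/2    7 ]
R4 <- R4 - (-1/4)*R1:  [    0    -3    -1  11/2    10 ]
R4 <- R4 - (-3/5)*R2:  [     0      0    1/5  89/20  79/10 ]
R3 <-> R4   (pivot in column 3 was zero)
[ -8  0   -8      6     20 ]
[  0  5    2   -7/4   -7/2 ]
[  0  0  1/5  89/20  79/10 ]
[  0  0    0    7/2      7 ]
Row echelon form:
[ -8  0   -8      6  |     20 ]
[  0  5    2   -7/4  |   -7/2 ]
[  0  0  1/5  89/20  |  79/10 ]
[  0  0    0    7/2  |      7 ]
Back-substitution:
s = (7) / (7/2) = 2
r = (79/10 - (89/20)*(2)) / (1/5) = -5
q = (-7/2 - (2)*(-5) - (-7/4)*(2)) / 5 = 2
p = (20 - (-8)*(-5) - (6)*(2)) / -8 = 4

(4, 2, -5, 2)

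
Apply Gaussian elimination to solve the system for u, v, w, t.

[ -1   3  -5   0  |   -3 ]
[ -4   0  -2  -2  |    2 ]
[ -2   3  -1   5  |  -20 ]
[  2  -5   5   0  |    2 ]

(1, 1, 1, -4)

Forward elimination on [A|b]:
R2 <- R2 - (4)*R1:  [   0  -12   18   -2   14 ]
R3 <- R3 - (2)*R1:  [   0   -3    9    5  -14 ]
R4 <- R4 - (-2)*R1:  [  0   1  -5   0  -4 ]
R3 <- R3 - (1/4)*R2:  [     0      0    9/2   11/2  -35/2 ]
R4 <- R4 - (-1/12)*R2:  [     0      0   -7/2   -1/6  -17/6 ]
R4 <- R4 - (-7/9)*R3:  [      0       0       0    37/9  -148/9 ]
Row echelon form:
[ -1    3   -5     0  |      -3 ]
[  0  -12   18    -2  |      14 ]
[  0    0  9/2  11/2  |   -35/2 ]
[  0    0    0  37/9  |  -148/9 ]
Back-substitution:
t = (-148/9) / (37/9) = -4
w = (-35/2 - (11/2)*(-4)) / (9/2) = 1
v = (14 - (18)*(1) - (-2)*(-4)) / -12 = 1
u = (-3 - (3)*(1) - (-5)*(1)) / -1 = 1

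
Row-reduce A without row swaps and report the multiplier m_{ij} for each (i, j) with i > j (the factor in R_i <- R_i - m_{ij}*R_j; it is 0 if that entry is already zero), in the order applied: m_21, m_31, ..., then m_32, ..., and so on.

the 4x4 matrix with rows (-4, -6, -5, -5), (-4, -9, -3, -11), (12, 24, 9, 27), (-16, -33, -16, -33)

Forward elimination:
R2 <- R2 - (1)*R1:  [  0  -3   2  -6 ]
R3 <- R3 - (-3)*R1:  [  0   6  -6  12 ]
R4 <- R4 - (4)*R1:  [   0   -9    4  -13 ]
R3 <- R3 - (-2)*R2:  [  0   0  -2   0 ]
R4 <- R4 - (3)*R2:  [  0   0  -2   5 ]
R4 <- R4 - (1)*R3:  [ 0  0  0  5 ]
Multipliers (in order of application): m_{21} = 1, m_{31} = -3, m_{41} = 4, m_{32} = -2, m_{42} = 3, m_{43} = 1

multipliers: 1, -3, 4, -2, 3, 1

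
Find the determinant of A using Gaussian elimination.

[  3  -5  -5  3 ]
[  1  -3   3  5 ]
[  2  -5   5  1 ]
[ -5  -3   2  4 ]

Forward elimination:
R2 <- R2 - (1/3)*R1:  [    0  -4/3  14/3     4 ]
R3 <- R3 - (2/3)*R1:  [    0  -5/3  25/3    -1 ]
R4 <- R4 - (-5/3)*R1:  [     0  -34/3  -19/3      9 ]
R3 <- R3 - (5/4)*R2:  [   0    0  5/2   -6 ]
R4 <- R4 - (17/2)*R2:  [   0    0  -46  -25 ]
R4 <- R4 - (-92/5)*R3:  [      0       0       0  -677/5 ]
Upper-triangular form:
[ 3    -5    -5       3 ]
[ 0  -4/3  14/3       4 ]
[ 0     0   5/2      -6 ]
[ 0     0     0  -677/5 ]
det(A) = (-1)^0 * (3) * (-4/3) * (5/2) * (-677/5) = 1354  (0 row swaps -> sign +1)

det(A) = 1354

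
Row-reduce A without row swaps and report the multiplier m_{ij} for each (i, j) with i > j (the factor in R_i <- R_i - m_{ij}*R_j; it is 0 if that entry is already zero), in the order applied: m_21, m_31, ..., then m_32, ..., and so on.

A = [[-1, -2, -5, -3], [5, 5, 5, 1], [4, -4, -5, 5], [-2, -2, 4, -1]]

Forward elimination:
R2 <- R2 - (-5)*R1:  [   0   -5  -20  -14 ]
R3 <- R3 - (-4)*R1:  [   0  -12  -25   -7 ]
R4 <- R4 - (2)*R1:  [  0   2  14   5 ]
R3 <- R3 - (12/5)*R2:  [     0      0     23  133/5 ]
R4 <- R4 - (-2/5)*R2:  [    0     0     6  -3/5 ]
R4 <- R4 - (6/23)*R3:  [        0         0         0  -867/115 ]
Multipliers (in order of application): m_{21} = -5, m_{31} = -4, m_{41} = 2, m_{32} = 12/5, m_{42} = -2/5, m_{43} = 6/23

multipliers: -5, -4, 2, 12/5, -2/5, 6/23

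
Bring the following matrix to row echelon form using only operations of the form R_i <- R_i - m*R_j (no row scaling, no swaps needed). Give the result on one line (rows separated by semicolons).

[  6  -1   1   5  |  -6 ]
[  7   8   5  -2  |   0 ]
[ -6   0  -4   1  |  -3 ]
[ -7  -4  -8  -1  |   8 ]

Forward elimination:
R2 <- R2 - (7/6)*R1:  [     0   55/6   23/6  -47/6      7 ]
R3 <- R3 - (-1)*R1:  [  0  -1  -3   6  -9 ]
R4 <- R4 - (-7/6)*R1:  [     0  -31/6  -41/6   29/6      1 ]
R3 <- R3 - (-6/55)*R2:  [       0        0  -142/55   283/55  -453/55 ]
R4 <- R4 - (-31/55)*R2:  [       0        0  -257/55    23/55   272/55 ]
R4 <- R4 - (257/142)*R3:  [         0          0          0  -1263/142   2819/142 ]
Row echelon form:
[ 6    -1        1          5  |        -6 ]
[ 0  55/6     23/6      -47/6  |         7 ]
[ 0     0  -142/55     283/55  |   -453/55 ]
[ 0     0        0  -1263/142  |  2819/142 ]

REF = [6 -1 1 5 -6; 0 55/6 23/6 -47/6 7; 0 0 -142/55 283/55 -453/55; 0 0 0 -1263/142 2819/142]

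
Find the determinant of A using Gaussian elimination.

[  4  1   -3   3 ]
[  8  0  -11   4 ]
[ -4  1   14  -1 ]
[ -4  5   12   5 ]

Forward elimination:
R2 <- R2 - (2)*R1:  [  0  -2  -5  -2 ]
R3 <- R3 - (-1)*R1:  [  0   2  11   2 ]
R4 <- R4 - (-1)*R1:  [ 0  6  9  8 ]
R3 <- R3 - (-1)*R2:  [ 0  0  6  0 ]
R4 <- R4 - (-3)*R2:  [  0   0  -6   2 ]
R4 <- R4 - (-1)*R3:  [ 0  0  0  2 ]
Upper-triangular form:
[ 4   1  -3   3 ]
[ 0  -2  -5  -2 ]
[ 0   0   6   0 ]
[ 0   0   0   2 ]
det(A) = (-1)^0 * (4) * (-2) * (6) * (2) = -96  (0 row swaps -> sign +1)

det(A) = -96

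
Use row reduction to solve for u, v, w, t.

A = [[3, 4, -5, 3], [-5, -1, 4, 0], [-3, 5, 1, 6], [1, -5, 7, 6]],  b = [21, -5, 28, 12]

Forward elimination on [A|b]:
R2 <- R2 - (-5/3)*R1:  [     0   17/3  -13/3      5     30 ]
R3 <- R3 - (-1)*R1:  [  0   9  -4   9  49 ]
R4 <- R4 - (1/3)*R1:  [     0  -19/3   26/3      5      5 ]
R3 <- R3 - (27/17)*R2:  [     0      0  49/17  18/17  23/17 ]
R4 <- R4 - (-19/17)*R2:  [      0       0   65/17  180/17  655/17 ]
R4 <- R4 - (65/49)*R3:  [       0        0        0   450/49  1800/49 ]
Row echelon form:
[ 3     4     -5       3  |       21 ]
[ 0  17/3  -13/3       5  |       30 ]
[ 0     0  49/17   18/17  |    23/17 ]
[ 0     0      0  450/49  |  1800/49 ]
Back-substitution:
t = (1800/49) / (450/49) = 4
w = (23/17 - (18/17)*(4)) / (49/17) = -1
v = (30 - (-13/3)*(-1) - (5)*(4)) / (17/3) = 1
u = (21 - (4)*(1) - (-5)*(-1) - (3)*(4)) / 3 = 0

(0, 1, -1, 4)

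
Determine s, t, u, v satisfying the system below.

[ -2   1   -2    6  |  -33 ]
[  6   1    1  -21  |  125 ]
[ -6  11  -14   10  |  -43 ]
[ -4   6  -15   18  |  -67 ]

Forward elimination on [A|b]:
R2 <- R2 - (-3)*R1:  [  0   4  -5  -3  26 ]
R3 <- R3 - (3)*R1:  [  0   8  -8  -8  56 ]
R4 <- R4 - (2)*R1:  [   0    4  -11    6   -1 ]
R3 <- R3 - (2)*R2:  [  0   0   2  -2   4 ]
R4 <- R4 - (1)*R2:  [   0    0   -6    9  -27 ]
R4 <- R4 - (-3)*R3:  [   0    0    0    3  -15 ]
Row echelon form:
[ -2  1  -2   6  |  -33 ]
[  0  4  -5  -3  |   26 ]
[  0  0   2  -2  |    4 ]
[  0  0   0   3  |  -15 ]
Back-substitution:
v = (-15) / 3 = -5
u = (4 - (-2)*(-5)) / 2 = -3
t = (26 - (-5)*(-3) - (-3)*(-5)) / 4 = -1
s = (-33 - (1)*(-1) - (-2)*(-3) - (6)*(-5)) / -2 = 4

(4, -1, -3, -5)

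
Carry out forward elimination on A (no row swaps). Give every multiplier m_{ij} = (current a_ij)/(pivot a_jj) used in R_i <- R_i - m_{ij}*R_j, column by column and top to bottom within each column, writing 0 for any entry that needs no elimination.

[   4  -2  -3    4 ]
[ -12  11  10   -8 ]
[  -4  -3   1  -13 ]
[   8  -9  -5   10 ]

multipliers: -3, -1, 2, -1, -1, -2

Forward elimination:
R2 <- R2 - (-3)*R1:  [ 0  5  1  4 ]
R3 <- R3 - (-1)*R1:  [  0  -5  -2  -9 ]
R4 <- R4 - (2)*R1:  [  0  -5   1   2 ]
R3 <- R3 - (-1)*R2:  [  0   0  -1  -5 ]
R4 <- R4 - (-1)*R2:  [ 0  0  2  6 ]
R4 <- R4 - (-2)*R3:  [  0   0   0  -4 ]
Multipliers (in order of application): m_{21} = -3, m_{31} = -1, m_{41} = 2, m_{32} = -1, m_{42} = -1, m_{43} = -2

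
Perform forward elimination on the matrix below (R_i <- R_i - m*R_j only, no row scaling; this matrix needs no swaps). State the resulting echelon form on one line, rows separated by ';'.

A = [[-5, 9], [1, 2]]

Forward elimination:
R2 <- R2 - (-1/5)*R1:  [    0  19/5 ]
Row echelon form:
[ -5     9 ]
[  0  19/5 ]

REF = [-5 9; 0 19/5]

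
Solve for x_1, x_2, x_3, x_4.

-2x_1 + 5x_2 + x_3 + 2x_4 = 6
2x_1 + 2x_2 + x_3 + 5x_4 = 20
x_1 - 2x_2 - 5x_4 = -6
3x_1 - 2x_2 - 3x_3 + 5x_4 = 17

Forward elimination on [A|b]:
R2 <- R2 - (-1)*R1:  [  0   7   2   7  26 ]
R3 <- R3 - (-1/2)*R1:  [   0  1/2  1/2   -4   -3 ]
R4 <- R4 - (-3/2)*R1:  [    0  11/2  -3/2     8    26 ]
R3 <- R3 - (1/14)*R2:  [     0      0   5/14   -9/2  -34/7 ]
R4 <- R4 - (11/14)*R2:  [      0       0  -43/14     5/2    39/7 ]
R4 <- R4 - (-43/5)*R3:  [      0       0       0  -181/5  -181/5 ]
Row echelon form:
[ -2  5     1       2  |       6 ]
[  0  7     2       7  |      26 ]
[  0  0  5/14    -9/2  |   -34/7 ]
[  0  0     0  -181/5  |  -181/5 ]
Back-substitution:
x_4 = (-181/5) / (-181/5) = 1
x_3 = (-34/7 - (-9/2)*(1)) / (5/14) = -1
x_2 = (26 - (2)*(-1) - (7)*(1)) / 7 = 3
x_1 = (6 - (5)*(3) - (1)*(-1) - (2)*(1)) / -2 = 5

(5, 3, -1, 1)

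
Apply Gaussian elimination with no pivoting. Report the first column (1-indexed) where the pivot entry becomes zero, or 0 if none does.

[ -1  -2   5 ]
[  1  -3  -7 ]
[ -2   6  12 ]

Naive forward elimination:
R2 <- R2 - (-1)*R1:  [  0  -5  -2 ]
R3 <- R3 - (2)*R1:  [  0  10   2 ]
R3 <- R3 - (-2)*R2:  [  0   0  -2 ]
All pivots nonzero; naive elimination completes without hitting a zero pivot.

first zero-pivot column = 0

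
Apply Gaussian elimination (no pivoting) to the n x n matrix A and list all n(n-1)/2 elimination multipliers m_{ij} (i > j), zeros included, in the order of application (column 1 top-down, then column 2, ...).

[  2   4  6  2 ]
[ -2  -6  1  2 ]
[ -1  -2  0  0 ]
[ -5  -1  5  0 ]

Forward elimination:
R2 <- R2 - (-1)*R1:  [  0  -2   7   4 ]
R3 <- R3 - (-1/2)*R1:  [ 0  0  3  1 ]
R4 <- R4 - (-5/2)*R1:  [  0   9  20   5 ]
R3: entry in column 2 is already 0 -> m_{32} = 0 (no row operation needed)
R4 <- R4 - (-9/2)*R2:  [     0      0  103/2     23 ]
R4 <- R4 - (103/6)*R3:  [    0     0     0  35/6 ]
Multipliers (in order of application): m_{21} = -1, m_{31} = -1/2, m_{41} = -5/2, m_{32} = 0, m_{42} = -9/2, m_{43} = 103/6

multipliers: -1, -1/2, -5/2, 0, -9/2, 103/6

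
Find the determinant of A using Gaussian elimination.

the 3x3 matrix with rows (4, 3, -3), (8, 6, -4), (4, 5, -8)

Forward elimination:
R2 <- R2 - (2)*R1:  [ 0  0  2 ]
R3 <- R3 - (1)*R1:  [  0   2  -5 ]
R2 <-> R3   (pivot in column 2 was zero)
[ 4  3  -3 ]
[ 0  2  -5 ]
[ 0  0   2 ]
Upper-triangular form:
[ 4  3  -3 ]
[ 0  2  -5 ]
[ 0  0   2 ]
det(A) = (-1)^1 * (4) * (2) * (2) = -16  (1 row swap -> sign -1)

det(A) = -16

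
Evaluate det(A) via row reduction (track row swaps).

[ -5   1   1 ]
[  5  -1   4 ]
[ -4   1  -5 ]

det(A) = 5

Forward elimination:
R2 <- R2 - (-1)*R1:  [ 0  0  5 ]
R3 <- R3 - (4/5)*R1:  [     0    1/5  -29/5 ]
R2 <-> R3   (pivot in column 2 was zero)
[ -5    1      1 ]
[  0  1/5  -29/5 ]
[  0    0      5 ]
Upper-triangular form:
[ -5    1      1 ]
[  0  1/5  -29/5 ]
[  0    0      5 ]
det(A) = (-1)^1 * (-5) * (1/5) * (5) = 5  (1 row swap -> sign -1)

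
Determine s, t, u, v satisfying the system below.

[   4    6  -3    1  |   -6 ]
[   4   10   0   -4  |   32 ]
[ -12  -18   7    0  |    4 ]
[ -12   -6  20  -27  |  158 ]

Forward elimination on [A|b]:
R2 <- R2 - (1)*R1:  [  0   4   3  -5  38 ]
R3 <- R3 - (-3)*R1:  [   0    0   -2    3  -14 ]
R4 <- R4 - (-3)*R1:  [   0   12   11  -24  140 ]
R4 <- R4 - (3)*R2:  [  0   0   2  -9  26 ]
R4 <- R4 - (-1)*R3:  [  0   0   0  -6  12 ]
Row echelon form:
[ 4  6  -3   1  |   -6 ]
[ 0  4   3  -5  |   38 ]
[ 0  0  -2   3  |  -14 ]
[ 0  0   0  -6  |   12 ]
Back-substitution:
v = (12) / -6 = -2
u = (-14 - (3)*(-2)) / -2 = 4
t = (38 - (3)*(4) - (-5)*(-2)) / 4 = 4
s = (-6 - (6)*(4) - (-3)*(4) - (1)*(-2)) / 4 = -4

(-4, 4, 4, -2)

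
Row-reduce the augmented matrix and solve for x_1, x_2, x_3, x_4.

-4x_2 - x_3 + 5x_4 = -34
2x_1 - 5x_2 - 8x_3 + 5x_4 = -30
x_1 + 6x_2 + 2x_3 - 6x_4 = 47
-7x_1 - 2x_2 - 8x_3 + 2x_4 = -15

Forward elimination on [A|b]:
R1 <-> R2   (pivot in column 1 was zero)
[  2  -5  -8   5  -30 ]
[  0  -4  -1   5  -34 ]
[  1   6   2  -6   47 ]
[ -7  -2  -8   2  -15 ]
R3 <- R3 - (1/2)*R1:  [     0   17/2      6  -17/2     62 ]
R4 <- R4 - (-7/2)*R1:  [     0  -39/2    -36   39/2   -120 ]
R3 <- R3 - (-17/8)*R2:  [     0      0   31/8   17/8  -41/4 ]
R4 <- R4 - (39/8)*R2:  [      0       0  -249/8   -39/8   183/4 ]
R4 <- R4 - (-249/31)*R3:  [        0         0         0    378/31  -1134/31 ]
Row echelon form:
[ 2  -5    -8       5  |       -30 ]
[ 0  -4    -1       5  |       -34 ]
[ 0   0  31/8    17/8  |     -41/4 ]
[ 0   0     0  378/31  |  -1134/31 ]
Back-substitution:
x_4 = (-1134/31) / (378/31) = -3
x_3 = (-41/4 - (17/8)*(-3)) / (31/8) = -1
x_2 = (-34 - (-1)*(-1) - (5)*(-3)) / -4 = 5
x_1 = (-30 - (-5)*(5) - (-8)*(-1) - (5)*(-3)) / 2 = 1

(1, 5, -1, -3)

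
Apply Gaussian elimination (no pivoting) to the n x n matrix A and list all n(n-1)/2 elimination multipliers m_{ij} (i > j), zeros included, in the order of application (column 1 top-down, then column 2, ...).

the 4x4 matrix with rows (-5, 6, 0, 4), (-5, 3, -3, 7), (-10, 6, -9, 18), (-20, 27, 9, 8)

multipliers: 1, 2, 4, 2, -1, -2

Forward elimination:
R2 <- R2 - (1)*R1:  [  0  -3  -3   3 ]
R3 <- R3 - (2)*R1:  [  0  -6  -9  10 ]
R4 <- R4 - (4)*R1:  [  0   3   9  -8 ]
R3 <- R3 - (2)*R2:  [  0   0  -3   4 ]
R4 <- R4 - (-1)*R2:  [  0   0   6  -5 ]
R4 <- R4 - (-2)*R3:  [ 0  0  0  3 ]
Multipliers (in order of application): m_{21} = 1, m_{31} = 2, m_{41} = 4, m_{32} = 2, m_{42} = -1, m_{43} = -2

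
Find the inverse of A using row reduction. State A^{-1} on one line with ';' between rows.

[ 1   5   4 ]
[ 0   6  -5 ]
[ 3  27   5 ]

inverse = [55/6 83/18 -49/18; -5/6 -7/18 5/18; -1 -2/3 1/3]

Gauss-Jordan on [A | I]:
R3 <- R3 - (3)*R1:  [  0  12  -7  |  -3   0   1 ]
R2 <- (1/6)*R2:  [    0     1  -5/6  |     0   1/6     0 ]
R1 <- R1 - (5)*R2:  [    1     0  49/6  |     1  -5/6     0 ]
R3 <- R3 - (12)*R2:  [  0   0   3  |  -3  -2   1 ]
R3 <- (1/3)*R3:  [    0     0     1  |    -1  -2/3   1/3 ]
R1 <- R1 - (49/6)*R3:  [      1       0       0  |    55/6   83/18  -49/18 ]
R2 <- R2 - (-5/6)*R3:  [     0      1      0  |   -5/6  -7/18   5/18 ]
Right block of [I | A^{-1}] is the inverse:
[ 55/6  83/18  -49/18 ]
[ -5/6  -7/18    5/18 ]
[   -1   -2/3     1/3 ]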